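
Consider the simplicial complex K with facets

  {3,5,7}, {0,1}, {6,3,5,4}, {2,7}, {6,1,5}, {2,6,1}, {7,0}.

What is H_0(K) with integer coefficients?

H_0 = Z.

Take the total order 0 < 1 < 2 < 3 < 4 < 5 < 6 < 7 on the vertex set. Then K (dimension 3) consists of the simplices:

  0-simplices (8): [0], [1], [2], [3], [4], [5], [6], [7]
  1-simplices (15): [0,1], [0,7], [1,2], [1,5], [1,6], [2,6], [2,7], [3,4], [3,5], [3,6], [3,7], [4,5], [4,6], [5,6], [5,7]
  2-simplices (7): [1,2,6], [1,5,6], [3,4,5], [3,4,6], [3,5,6], [3,5,7], [4,5,6]
  3-simplices (1): [3,4,5,6]

Hence C_0 ≅ Z^8, C_1 ≅ Z^15, C_2 ≅ Z^7, C_3 ≅ Z^1.

The boundary map ∂_1: C_1 → C_0 is given by ∂[p,q] = [q] − [p].
As a 8×15 matrix over Z this has rank 7, with invariant factors (1,1,1,1,1,1,1).

The boundary map ∂_2: C_2 → C_1 maps a triangle to the signed sum of its edges. For instance
  ∂[3,5,6] = [5,6] − [3,6] + [3,5],
  ∂[1,2,6] = [2,6] − [1,6] + [1,2].
As a 15×7 matrix over Z this has rank 6, with invariant factors (1,1,1,1,1,1).

Boundary ∂_3: C_3 → C_2 sends each 3-simplex σ to the alternating sum Σ_i (−1)^i (σ with its i-th vertex removed). For instance
  ∂[3,4,5,6] = [4,5,6] − [3,5,6] + [3,4,6] − [3,4,5].
As a 7×1 matrix over Z this has rank 1, with invariant factors (1).

Now H_k = ker ∂_k / im ∂_{k+1}, so:

  H_0: rank C_0 − rank ∂_1 = 8 − 7 = 1, and the invariant factors of ∂_1 are all 1, so H_0 = Z.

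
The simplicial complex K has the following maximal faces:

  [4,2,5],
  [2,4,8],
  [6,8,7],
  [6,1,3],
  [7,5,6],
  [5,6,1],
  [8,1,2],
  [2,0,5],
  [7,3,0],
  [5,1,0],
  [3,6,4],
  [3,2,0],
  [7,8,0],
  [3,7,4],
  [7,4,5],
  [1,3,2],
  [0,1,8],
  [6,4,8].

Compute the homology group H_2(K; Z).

H_2 = 0.

We work with the vertex ordering 0 < 1 < 2 < 3 < 4 < 5 < 6 < 7 < 8. The simplices of K, each written with vertices in increasing order, are:

  0-simplices (9): [0], [1], [2], [3], [4], [5], [6], [7], [8]
  1-simplices (27): (27 of them)
  2-simplices (18): [0,1,5], [0,1,8], [0,2,3], [0,2,5], [0,3,7], [0,7,8], [1,2,3], [1,2,8], [1,3,6], [1,5,6], [2,4,5], [2,4,8], [3,4,6], [3,4,7], [4,5,7], [4,6,8], [5,6,7], [6,7,8]

giving chain groups C_0 ≅ Z^9, C_1 ≅ Z^27, C_2 ≅ Z^18.

∂_1: C_1 → C_0 is given by ∂[p,q] = [q] − [p].
This gives a 9×27 integer matrix of rank 8; reducing to Smith normal form yields diagonal entries (1,1,1,1,1,1,1,1).

Boundary ∂_2: C_2 → C_1 maps a triangle to the signed sum of its edges. For instance
  ∂[0,3,7] = [3,7] − [0,7] + [0,3],
  ∂[0,7,8] = [7,8] − [0,8] + [0,7].
This gives a 27×18 integer matrix of rank 18; reducing to Smith normal form yields diagonal entries (1,1,1,1,1,1,1,1,1,1,1,1,1,1,1,1,1,2).

Reading off H_k = ker ∂_k / im ∂_{k+1}:

  H_2: rank ker ∂_2 − rank ∂_3 = (18 − 18) − 0 = 0, and there is no ∂_3, so H_2 ≅ 0.

(K is a triangulation of the Klein bottle.)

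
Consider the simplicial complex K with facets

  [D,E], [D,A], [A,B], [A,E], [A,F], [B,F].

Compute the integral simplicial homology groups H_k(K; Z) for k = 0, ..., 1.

Fix the vertex order A < B < D < E < F and write every simplex with vertices in increasing order. Then dim K = 1 and the simplices of K are:

  0-simplices (5): A, B, D, E, F
  1-simplices (6): AB, AD, AE, AF, BF, DE

Hence C_0 ≅ Z^5, C_1 ≅ Z^6.

∂_1: C_1 → C_0 sends each edge [p,q] (with p < q) to q − p. For instance
  ∂AF = F − A.
This gives a 5×6 integer matrix of rank 4; reducing to Smith normal form yields diagonal entries (1,1,1,1).

Computing H_k = (kernel of ∂_k) / (image of ∂_{k+1}):

  H_0: rank C_0 − rank ∂_1 = 5 − 4 = 1, and the invariant factors of ∂_1 are all 1, so H_0 ≅ Z.
  H_1: rank ker ∂_1 − rank ∂_2 = (6 − 4) − 0 = 2, and there is no ∂_2, so H_1 ≅ Z^2.

As a check, the Euler characteristic is 5 − 6 = -1, which agrees with 1 − 2 = -1.

H_0 = Z,  H_1 = Z^2.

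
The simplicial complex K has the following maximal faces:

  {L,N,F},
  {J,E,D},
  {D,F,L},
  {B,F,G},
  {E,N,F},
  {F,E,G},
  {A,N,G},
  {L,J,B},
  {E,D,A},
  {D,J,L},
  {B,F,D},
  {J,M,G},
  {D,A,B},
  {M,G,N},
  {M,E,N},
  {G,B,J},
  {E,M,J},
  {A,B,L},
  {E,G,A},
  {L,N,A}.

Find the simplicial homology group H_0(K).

Order the vertices as A < B < D < E < F < G < J < L < M < N. Listing each simplex with vertices in this order, K has dimension 2 with simplices:

  0-simplices (10): A, B, D, E, F, G, J, L, M, N
  1-simplices (30): AB, AD, AE, AG, AL, AN, BD, BF, BG, BJ, BL, DE, DF, DJ, DL, EF, EG, EJ, EM, EN, FG, FL, FN, GJ, GM, GN, JL, JM, LN, MN
  2-simplices (20): ABD, ABL, ADE, AEG, AGN, ALN, BDF, BFG, BGJ, BJL, DEJ, DFL, DJL, EFG, EFN, EJM, EMN, FLN, GJM, GMN

giving chain groups C_0 ≅ Z^10, C_1 ≅ Z^30, C_2 ≅ Z^20.

Boundary ∂_1: C_1 → C_0 maps an edge to its endpoints' difference, ∂[p,q] = q − p. For instance
  ∂EF = F − E.
As a 10×30 matrix over Z this has rank 9, with invariant factors (1,1,1,1,1,1,1,1,1).

The boundary map ∂_2: C_2 → C_1 acts by ∂[p,q,r] = [q,r] − [p,r] + [p,q]. For instance
  ∂ADE = DE − AE + AD,
  ∂AGN = GN − AN + AG.
The 30×20 boundary matrix has rank 20 and Smith normal form diag(1,1,1,1,1,1,1,1,1,1,1,1,1,1,1,1,1,1,1,2).

From H_k ≅ ker(∂_k) / im(∂_{k+1}) we obtain:

  H_0: rank C_0 − rank ∂_1 = 10 − 9 = 1, and the invariant factors of ∂_1 are all 1, so H_0 ≅ Z.

(K is a triangulation of the Klein bottle.)

H_0 ≅ Z.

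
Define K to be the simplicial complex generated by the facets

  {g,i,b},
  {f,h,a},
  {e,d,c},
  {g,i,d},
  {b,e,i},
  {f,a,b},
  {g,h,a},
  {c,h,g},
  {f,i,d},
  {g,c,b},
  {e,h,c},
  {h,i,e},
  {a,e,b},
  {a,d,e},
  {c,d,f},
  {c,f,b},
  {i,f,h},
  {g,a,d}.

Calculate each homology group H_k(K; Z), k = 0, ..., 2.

Take the total order a < b < c < d < e < f < g < h < i on the vertex set. Then K (dimension 2) consists of the simplices:

  0-simplices (9): a, b, c, d, e, f, g, h, i
  1-simplices (27): ab, ad, ae, af, ag, ah, bc, be, bf, bg, bi, cd, ce, cf, cg, ch, de, df, dg, di, eh, ei, fh, fi, gh, gi, hi
  2-simplices (18): abe, abf, ade, adg, afh, agh, bcf, bcg, bei, bgi, cde, cdf, ceh, cgh, dfi, dgi, ehi, fhi

Hence C_0 ≅ Z^9, C_1 ≅ Z^27, C_2 ≅ Z^18.

Boundary ∂_1: C_1 → C_0 maps an edge to its endpoints' difference, ∂[p,q] = q − p.
The resulting 9×27 matrix has rank 8, and its Smith normal form has invariant factors (1,1,1,1,1,1,1,1).

Boundary ∂_2: C_2 → C_1 maps a triangle to the signed sum of its edges. For instance
  ∂fhi = hi − fi + fh,
  ∂ade = de − ae + ad.
This gives a 27×18 integer matrix of rank 17; reducing to Smith normal form yields diagonal entries (1,1,1,1,1,1,1,1,1,1,1,1,1,1,1,1,1).

Reading off H_k = ker ∂_k / im ∂_{k+1}:

  H_0: rank C_0 − rank ∂_1 = 9 − 8 = 1, and the invariant factors of ∂_1 are all 1, so H_0 ≅ Z.
  H_1: rank ker ∂_1 − rank ∂_2 = (27 − 8) − 17 = 2, and the invariant factors of ∂_2 are all 1, so H_1 ≅ Z^2.
  H_2: rank ker ∂_2 − rank ∂_3 = (18 − 17) − 0 = 1, and there is no ∂_3, so H_2 ≅ Z.

(K is a triangulation of the torus T^2.)

H_0 ≅ Z,  H_1 ≅ Z^2,  H_2 ≅ Z.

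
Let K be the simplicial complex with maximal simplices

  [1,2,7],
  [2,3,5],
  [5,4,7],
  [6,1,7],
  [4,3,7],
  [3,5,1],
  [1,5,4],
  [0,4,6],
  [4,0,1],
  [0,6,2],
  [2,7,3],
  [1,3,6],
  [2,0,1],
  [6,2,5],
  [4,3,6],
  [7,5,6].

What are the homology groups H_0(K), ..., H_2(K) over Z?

H_0 = Z,  H_1 = Z^2,  H_2 = Z.

Take the total order 0 < 1 < 2 < 3 < 4 < 5 < 6 < 7 on the vertex set. Then K (dimension 2) consists of the simplices:

  0-simplices (8): [0], [1], [2], [3], [4], [5], [6], [7]
  1-simplices (24): (24 of them)
  2-simplices (16): [0,1,2], [0,1,4], [0,2,6], [0,4,6], [1,2,7], [1,3,5], [1,3,6], [1,4,5], [1,6,7], [2,3,5], [2,3,7], [2,5,6], [3,4,6], [3,4,7], [4,5,7], [5,6,7]

so the chain groups are C_0 ≅ Z^8, C_1 ≅ Z^24, C_2 ≅ Z^16.

Boundary ∂_1: C_1 → C_0 sends each edge [p,q] (with p < q) to q − p. For instance
  ∂[5,6] = [6] − [5].
The resulting 8×24 matrix has rank 7, and its Smith normal form has invariant factors (1,1,1,1,1,1,1).

Boundary ∂_2: C_2 → C_1 sends each 2-simplex [p,q,r] to [q,r] − [p,r] + [p,q]. For instance
  ∂[1,3,5] = [3,5] − [1,5] + [1,3],
  ∂[0,1,4] = [1,4] − [0,4] + [0,1].
The 24×16 boundary matrix has rank 15 and Smith normal form diag(1,1,1,1,1,1,1,1,1,1,1,1,1,1,1).

Now H_k = ker ∂_k / im ∂_{k+1}, so:

  H_0: rank C_0 − rank ∂_1 = 8 − 7 = 1, and the invariant factors of ∂_1 are all 1, so H_0 ≅ Z.
  H_1: rank ker ∂_1 − rank ∂_2 = (24 − 7) − 15 = 2, and the invariant factors of ∂_2 are all 1, so H_1 ≅ Z^2.
  H_2: rank ker ∂_2 − rank ∂_3 = (16 − 15) − 0 = 1, and there is no ∂_3, so H_2 ≅ Z.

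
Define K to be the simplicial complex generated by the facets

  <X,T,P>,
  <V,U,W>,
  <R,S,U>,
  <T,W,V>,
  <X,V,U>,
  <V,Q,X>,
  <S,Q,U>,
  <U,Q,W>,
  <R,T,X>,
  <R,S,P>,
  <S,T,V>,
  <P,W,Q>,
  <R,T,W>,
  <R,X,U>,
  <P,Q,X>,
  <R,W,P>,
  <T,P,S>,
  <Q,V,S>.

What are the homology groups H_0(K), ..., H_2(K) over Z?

Order the vertices as P < Q < R < S < T < U < V < W < X. Listing each simplex with vertices in this order, K has dimension 2 with simplices:

  0-simplices (9): P, Q, R, S, T, U, V, W, X
  1-simplices (27): PQ, PR, PS, PT, PW, PX, QS, QU, QV, QW, QX, RS, RT, RU, RW, RX, ST, SU, SV, TV, TW, TX, UV, UW, UX, VW, VX
  2-simplices (18): PQW, PQX, PRS, PRW, PST, PTX, QSU, QSV, QUW, QVX, RSU, RTW, RTX, RUX, STV, TVW, UVW, UVX

giving chain groups C_0 ≅ Z^9, C_1 ≅ Z^27, C_2 ≅ Z^18.

Boundary ∂_1: C_1 → C_0 is given by ∂[p,q] = [q] − [p]. For instance
  ∂RW = W − R.
As a 9×27 matrix over Z this has rank 8, with invariant factors (1,1,1,1,1,1,1,1).

Boundary ∂_2: C_2 → C_1 acts by ∂[p,q,r] = [q,r] − [p,r] + [p,q]. For instance
  ∂QSV = SV − QV + QS,
  ∂PQW = QW − PW + PQ.
This gives a 27×18 integer matrix of rank 18; reducing to Smith normal form yields diagonal entries (1,1,1,1,1,1,1,1,1,1,1,1,1,1,1,1,1,2).

Computing H_k = (kernel of ∂_k) / (image of ∂_{k+1}):

  H_0: rank C_0 − rank ∂_1 = 9 − 8 = 1, and the invariant factors of ∂_1 are all 1, so H_0 ≅ Z.
  H_1: rank ker ∂_1 − rank ∂_2 = (27 − 8) − 18 = 1, and ∂_2 has invariant factor 2 > 1, so H_1 ≅ Z ⊕ Z/2.
  H_2: rank ker ∂_2 − rank ∂_3 = (18 − 18) − 0 = 0, and there is no ∂_3, so H_2 ≅ 0.

H_0 = Z,  H_1 = Z ⊕ Z/2,  H_2 = 0.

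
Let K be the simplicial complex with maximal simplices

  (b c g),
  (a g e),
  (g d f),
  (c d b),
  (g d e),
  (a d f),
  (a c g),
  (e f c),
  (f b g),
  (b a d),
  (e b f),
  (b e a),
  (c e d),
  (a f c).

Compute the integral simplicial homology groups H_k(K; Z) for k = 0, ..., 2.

We work with the vertex ordering a < b < c < d < e < f < g. The simplices of K, each written with vertices in increasing order, are:

  0-simplices (7): a, b, c, d, e, f, g
  1-simplices (21): ab, ac, ad, ae, af, ag, bc, bd, be, bf, bg, cd, ce, cf, cg, de, df, dg, ef, eg, fg
  2-simplices (14): abd, abe, acf, acg, adf, aeg, bcd, bcg, bef, bfg, cde, cef, deg, dfg

giving chain groups C_0 ≅ Z^7, C_1 ≅ Z^21, C_2 ≅ Z^14.

∂_1: C_1 → C_0 maps an edge to its endpoints' difference, ∂[p,q] = q − p. For instance
  ∂df = f − d.
This gives a 7×21 integer matrix of rank 6; reducing to Smith normal form yields diagonal entries (1,1,1,1,1,1).

∂_2: C_2 → C_1 acts by ∂[p,q,r] = [q,r] − [p,r] + [p,q]. For instance
  ∂bcg = cg − bg + bc,
  ∂abd = bd − ad + ab.
The 21×14 boundary matrix has rank 13 and Smith normal form diag(1,1,1,1,1,1,1,1,1,1,1,1,1).

Reading off H_k = ker ∂_k / im ∂_{k+1}:

  H_0: rank C_0 − rank ∂_1 = 7 − 6 = 1, and the invariant factors of ∂_1 are all 1, so H_0 = Z.
  H_1: rank ker ∂_1 − rank ∂_2 = (21 − 6) − 13 = 2, and the invariant factors of ∂_2 are all 1, so H_1 = Z^2.
  H_2: rank ker ∂_2 − rank ∂_3 = (14 − 13) − 0 = 1, and there is no ∂_3, so H_2 = Z.

H_0 ≅ Z,  H_1 ≅ Z^2,  H_2 ≅ Z.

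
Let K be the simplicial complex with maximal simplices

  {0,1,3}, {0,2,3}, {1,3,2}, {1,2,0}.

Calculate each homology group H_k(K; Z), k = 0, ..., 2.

H_0 = Z,  H_1 = 0,  H_2 = Z.

Fix the vertex order 0 < 1 < 2 < 3 and write every simplex with vertices in increasing order. Then dim K = 2 and the simplices of K are:

  0-simplices (4): [0], [1], [2], [3]
  1-simplices (6): [0,1], [0,2], [0,3], [1,2], [1,3], [2,3]
  2-simplices (4): [0,1,2], [0,1,3], [0,2,3], [1,2,3]

so the chain groups are C_0 ≅ Z^4, C_1 ≅ Z^6, C_2 ≅ Z^4.

The boundary map ∂_1: C_1 → C_0 is given by ∂[p,q] = [q] − [p].
As a 4×6 matrix over Z this has rank 3, with invariant factors (1,1,1).

∂_2: C_2 → C_1 sends each 2-simplex [p,q,r] to [q,r] − [p,r] + [p,q]. For instance
  ∂[0,1,3] = [1,3] − [0,3] + [0,1],
  ∂[0,2,3] = [2,3] − [0,3] + [0,2].
This gives a 6×4 integer matrix of rank 3; reducing to Smith normal form yields diagonal entries (1,1,1).

Now H_k = ker ∂_k / im ∂_{k+1}, so:

  H_0: rank C_0 − rank ∂_1 = 4 − 3 = 1, and the invariant factors of ∂_1 are all 1, so H_0 ≅ Z.
  H_1: rank ker ∂_1 − rank ∂_2 = (6 − 3) − 3 = 0, and the invariant factors of ∂_2 are all 1, so H_1 ≅ 0.
  H_2: rank ker ∂_2 − rank ∂_3 = (4 − 3) − 0 = 1, and there is no ∂_3, so H_2 ≅ Z.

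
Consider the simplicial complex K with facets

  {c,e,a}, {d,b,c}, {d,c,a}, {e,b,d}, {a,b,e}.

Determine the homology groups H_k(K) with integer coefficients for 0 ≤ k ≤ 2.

H_0 = Z,  H_1 = Z,  H_2 = 0.

K has 5 vertices, 10 edges, 5 triangles.
rank ∂_0 = 0, rank ∂_1 = 4 ⇒ b_0 = 5 − 0 − 4 = 1; all invariant factors of ∂_1 are 1 so no torsion. So H_0 = Z.
rank ∂_1 = 4, rank ∂_2 = 5 ⇒ b_1 = 10 − 4 − 5 = 1; all invariant factors of ∂_2 are 1 so no torsion. So H_1 = Z.
rank ∂_2 = 5, rank ∂_3 = 0 ⇒ b_2 = 5 − 5 − 0 = 0. So H_2 = 0.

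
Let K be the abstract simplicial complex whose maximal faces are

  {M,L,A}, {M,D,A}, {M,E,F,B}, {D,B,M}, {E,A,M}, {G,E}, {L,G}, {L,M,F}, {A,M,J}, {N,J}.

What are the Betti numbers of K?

Take the total order A < B < D < E < F < G < J < L < M < N on the vertex set. Then K (dimension 3) consists of the simplices:

  0-simplices (10): A, B, D, E, F, G, J, L, M, N
  1-simplices (19): AD, AE, AJ, AL, AM, BD, BE, BF, BM, DM, EF, EG, EM, FL, FM, GL, JM, JN, LM
  2-simplices (10): ADM, AEM, AJM, ALM, BDM, BEF, BEM, BFM, EFM, FLM
  3-simplices (1): BEFM

so the chain groups are C_0 ≅ Z^10, C_1 ≅ Z^19, C_2 ≅ Z^10, C_3 ≅ Z^1.

∂_1: C_1 → C_0 maps an edge to its endpoints' difference, ∂[p,q] = q − p. For instance
  ∂BF = F − B.
The resulting 10×19 matrix has rank 9, and its Smith normal form has invariant factors (1,1,1,1,1,1,1,1,1).

The boundary map ∂_2: C_2 → C_1 sends each 2-simplex [p,q,r] to [q,r] − [p,r] + [p,q]. For instance
  ∂ALM = LM − AM + AL,
  ∂BDM = DM − BM + BD.
The 19×10 boundary matrix has rank 9 and Smith normal form diag(1,1,1,1,1,1,1,1,1).

∂_3: C_3 → C_2 sends each 3-simplex σ to the alternating sum Σ_i (−1)^i (σ with its i-th vertex removed). For instance
  ∂BEFM = EFM − BFM + BEM − BEF.
This gives a 10×1 integer matrix of rank 1; reducing to Smith normal form yields diagonal entries (1).

Reading off H_k = ker ∂_k / im ∂_{k+1}:

  H_0: rank C_0 − rank ∂_1 = 10 − 9 = 1, and the invariant factors of ∂_1 are all 1, so H_0 = Z.
  H_1: rank ker ∂_1 − rank ∂_2 = (19 − 9) − 9 = 1, and the invariant factors of ∂_2 are all 1, so H_1 = Z.
  H_2: rank ker ∂_2 − rank ∂_3 = (10 − 9) − 1 = 0, and the invariant factors of ∂_3 are all 1, so H_2 = 0.
  H_3: rank ker ∂_3 − rank ∂_4 = (1 − 1) − 0 = 0, and there is no ∂_4, so H_3 = 0.

Hence the Betti numbers are b_0 = 1, b_1 = 1, b_2 = 0, b_3 = 0.

b_0 = 1, b_1 = 1, b_2 = 0, b_3 = 0.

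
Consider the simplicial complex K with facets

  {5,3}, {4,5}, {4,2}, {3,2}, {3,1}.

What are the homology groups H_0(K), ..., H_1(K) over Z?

H_0 ≅ Z,  H_1 ≅ Z.

Order the vertices as 1 < 2 < 3 < 4 < 5. Listing each simplex with vertices in this order, K has dimension 1 with simplices:

  0-simplices (5): [1], [2], [3], [4], [5]
  1-simplices (5): [1,3], [2,3], [2,4], [3,5], [4,5]

Hence C_0 ≅ Z^5, C_1 ≅ Z^5.

The boundary map ∂_1: C_1 → C_0 maps an edge to its endpoints' difference, ∂[p,q] = q − p.
The 5×5 boundary matrix has rank 4 and Smith normal form diag(1,1,1,1).

Computing H_k = (kernel of ∂_k) / (image of ∂_{k+1}):

  H_0: rank C_0 − rank ∂_1 = 5 − 4 = 1, and the invariant factors of ∂_1 are all 1, so H_0 ≅ Z.
  H_1: rank ker ∂_1 − rank ∂_2 = (5 − 4) − 0 = 1, and there is no ∂_2, so H_1 ≅ Z.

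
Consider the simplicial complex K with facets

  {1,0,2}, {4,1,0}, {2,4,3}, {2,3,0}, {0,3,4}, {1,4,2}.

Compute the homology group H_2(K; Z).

We work with the vertex ordering 0 < 1 < 2 < 3 < 4. The simplices of K, each written with vertices in increasing order, are:

  0-simplices (5): [0], [1], [2], [3], [4]
  1-simplices (9): [0,1], [0,2], [0,3], [0,4], [1,2], [1,4], [2,3], [2,4], [3,4]
  2-simplices (6): [0,1,2], [0,1,4], [0,2,3], [0,3,4], [1,2,4], [2,3,4]

so the chain groups are C_0 ≅ Z^5, C_1 ≅ Z^9, C_2 ≅ Z^6.

The boundary map ∂_1: C_1 → C_0 sends each edge [p,q] (with p < q) to q − p.
The 5×9 boundary matrix has rank 4 and Smith normal form diag(1,1,1,1).

The boundary map ∂_2: C_2 → C_1 sends each 2-simplex [p,q,r] to [q,r] − [p,r] + [p,q]. For instance
  ∂[0,2,3] = [2,3] − [0,3] + [0,2],
  ∂[2,3,4] = [3,4] − [2,4] + [2,3].
The resulting 9×6 matrix has rank 5, and its Smith normal form has invariant factors (1,1,1,1,1).

Now H_k = ker ∂_k / im ∂_{k+1}, so:

  H_2: rank ker ∂_2 − rank ∂_3 = (6 − 5) − 0 = 1, and there is no ∂_3, so H_2 = Z.

(K is a triangulation of the 2-sphere S^2.)

H_2 = Z.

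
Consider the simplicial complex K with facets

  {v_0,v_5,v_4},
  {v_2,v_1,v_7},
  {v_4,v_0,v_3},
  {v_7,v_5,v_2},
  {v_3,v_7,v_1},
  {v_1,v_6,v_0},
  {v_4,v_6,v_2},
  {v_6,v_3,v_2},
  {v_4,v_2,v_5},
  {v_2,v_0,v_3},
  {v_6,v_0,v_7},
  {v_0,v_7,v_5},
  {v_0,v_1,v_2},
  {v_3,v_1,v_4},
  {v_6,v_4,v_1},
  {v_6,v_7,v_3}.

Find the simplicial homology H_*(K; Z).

Order the vertices as v_0 < v_1 < v_2 < v_3 < v_4 < v_5 < v_6 < v_7. Listing each simplex with vertices in this order, K has dimension 2 with simplices:

  0-simplices (8): [v_0], [v_1], [v_2], [v_3], [v_4], [v_5], [v_6], [v_7]
  1-simplices (24): (24 of them)
  2-simplices (16): (16 of them)

so the chain groups are C_0 ≅ Z^8, C_1 ≅ Z^24, C_2 ≅ Z^16.

Boundary ∂_1: C_1 → C_0 is given by ∂[p,q] = [q] − [p].
As a 8×24 matrix over Z this has rank 7, with invariant factors (1,1,1,1,1,1,1).

The boundary map ∂_2: C_2 → C_1 maps a triangle to the signed sum of its edges. For instance
  ∂[v_0,v_1,v_2] = [v_1,v_2] − [v_0,v_2] + [v_0,v_1],
  ∂[v_1,v_3,v_4] = [v_3,v_4] − [v_1,v_4] + [v_1,v_3].
The 24×16 boundary matrix has rank 15 and Smith normal form diag(1,1,1,1,1,1,1,1,1,1,1,1,1,1,1).

Reading off H_k = ker ∂_k / im ∂_{k+1}:

  H_0: rank C_0 − rank ∂_1 = 8 − 7 = 1, and the invariant factors of ∂_1 are all 1, so H_0 = Z.
  H_1: rank ker ∂_1 − rank ∂_2 = (24 − 7) − 15 = 2, and the invariant factors of ∂_2 are all 1, so H_1 = Z^2.
  H_2: rank ker ∂_2 − rank ∂_3 = (16 − 15) − 0 = 1, and there is no ∂_3, so H_2 = Z.

As a check, the Euler characteristic is 8 − 24 + 16 = 0, which agrees with 1 − 2 + 1 = 0.
(K is a triangulation of the torus T^2.)

H_0 = Z,  H_1 = Z^2,  H_2 = Z.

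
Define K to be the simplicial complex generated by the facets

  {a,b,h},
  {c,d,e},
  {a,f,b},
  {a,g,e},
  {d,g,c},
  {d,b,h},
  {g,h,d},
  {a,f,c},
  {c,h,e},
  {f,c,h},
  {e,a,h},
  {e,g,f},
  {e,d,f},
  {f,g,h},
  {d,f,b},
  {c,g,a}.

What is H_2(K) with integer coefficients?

Fix the vertex order a < b < c < d < e < f < g < h and write every simplex with vertices in increasing order. Then dim K = 2 and the simplices of K are:

  0-simplices (8): a, b, c, d, e, f, g, h
  1-simplices (24): ab, ac, ae, af, ag, ah, bd, bf, bh, cd, ce, cf, cg, ch, de, df, dg, dh, ef, eg, eh, fg, fh, gh
  2-simplices (16): abf, abh, acf, acg, aeg, aeh, bdf, bdh, cde, cdg, ceh, cfh, def, dgh, efg, fgh

Hence C_0 ≅ Z^8, C_1 ≅ Z^24, C_2 ≅ Z^16.

Boundary ∂_1: C_1 → C_0 sends each edge [p,q] (with p < q) to q − p. For instance
  ∂ac = c − a.
This gives a 8×24 integer matrix of rank 7; reducing to Smith normal form yields diagonal entries (1,1,1,1,1,1,1).

Boundary ∂_2: C_2 → C_1 maps a triangle to the signed sum of its edges. For instance
  ∂acg = cg − ag + ac,
  ∂cdg = dg − cg + cd.
The 24×16 boundary matrix has rank 15 and Smith normal form diag(1,1,1,1,1,1,1,1,1,1,1,1,1,1,1).

From H_k ≅ ker(∂_k) / im(∂_{k+1}) we obtain:

  H_2: rank ker ∂_2 − rank ∂_3 = (16 − 15) − 0 = 1, and there is no ∂_3, so H_2 = Z.

H_2 ≅ Z.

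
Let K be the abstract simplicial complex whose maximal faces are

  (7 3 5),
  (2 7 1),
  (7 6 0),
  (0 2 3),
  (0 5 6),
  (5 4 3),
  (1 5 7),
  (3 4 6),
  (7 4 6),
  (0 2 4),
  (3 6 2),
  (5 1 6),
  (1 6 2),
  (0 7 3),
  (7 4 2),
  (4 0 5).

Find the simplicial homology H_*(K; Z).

H_0 ≅ Z,  H_1 ≅ Z^2,  H_2 ≅ Z.

Fix the vertex order 0 < 1 < 2 < 3 < 4 < 5 < 6 < 7 and write every simplex with vertices in increasing order. Then dim K = 2 and the simplices of K are:

  0-simplices (8): [0], [1], [2], [3], [4], [5], [6], [7]
  1-simplices (24): (24 of them)
  2-simplices (16): [0,2,3], [0,2,4], [0,3,7], [0,4,5], [0,5,6], [0,6,7], [1,2,6], [1,2,7], [1,5,6], [1,5,7], [2,3,6], [2,4,7], [3,4,5], [3,4,6], [3,5,7], [4,6,7]

giving chain groups C_0 ≅ Z^8, C_1 ≅ Z^24, C_2 ≅ Z^16.

Boundary ∂_1: C_1 → C_0 maps an edge to its endpoints' difference, ∂[p,q] = q − p. For instance
  ∂[3,7] = [7] − [3].
The 8×24 boundary matrix has rank 7 and Smith normal form diag(1,1,1,1,1,1,1).

The boundary map ∂_2: C_2 → C_1 sends each 2-simplex [p,q,r] to [q,r] − [p,r] + [p,q]. For instance
  ∂[0,4,5] = [4,5] − [0,5] + [0,4],
  ∂[0,2,4] = [2,4] − [0,4] + [0,2].
This gives a 24×16 integer matrix of rank 15; reducing to Smith normal form yields diagonal entries (1,1,1,1,1,1,1,1,1,1,1,1,1,1,1).

From H_k ≅ ker(∂_k) / im(∂_{k+1}) we obtain:

  H_0: rank C_0 − rank ∂_1 = 8 − 7 = 1, and the invariant factors of ∂_1 are all 1, so H_0 ≅ Z.
  H_1: rank ker ∂_1 − rank ∂_2 = (24 − 7) − 15 = 2, and the invariant factors of ∂_2 are all 1, so H_1 ≅ Z^2.
  H_2: rank ker ∂_2 − rank ∂_3 = (16 − 15) − 0 = 1, and there is no ∂_3, so H_2 ≅ Z.

(K is a triangulation of the torus T^2.)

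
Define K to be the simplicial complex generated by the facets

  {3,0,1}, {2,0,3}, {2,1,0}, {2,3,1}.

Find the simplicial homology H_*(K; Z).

H_0 = Z,  H_1 = 0,  H_2 = Z.

Order the vertices as 0 < 1 < 2 < 3. Listing each simplex with vertices in this order, K has dimension 2 with simplices:

  0-simplices (4): [0], [1], [2], [3]
  1-simplices (6): [0,1], [0,2], [0,3], [1,2], [1,3], [2,3]
  2-simplices (4): [0,1,2], [0,1,3], [0,2,3], [1,2,3]

so the chain groups are C_0 ≅ Z^4, C_1 ≅ Z^6, C_2 ≅ Z^4.

Boundary ∂_1: C_1 → C_0 maps an edge to its endpoints' difference, ∂[p,q] = q − p. For instance
  ∂[1,2] = [2] − [1].
This gives a 4×6 integer matrix of rank 3; reducing to Smith normal form yields diagonal entries (1,1,1).

∂_2: C_2 → C_1 maps a triangle to the signed sum of its edges. For instance
  ∂[0,2,3] = [2,3] − [0,3] + [0,2],
  ∂[0,1,2] = [1,2] − [0,2] + [0,1].
The 6×4 boundary matrix has rank 3 and Smith normal form diag(1,1,1).

From H_k ≅ ker(∂_k) / im(∂_{k+1}) we obtain:

  H_0: rank C_0 − rank ∂_1 = 4 − 3 = 1, and the invariant factors of ∂_1 are all 1, so H_0 = Z.
  H_1: rank ker ∂_1 − rank ∂_2 = (6 − 3) − 3 = 0, and the invariant factors of ∂_2 are all 1, so H_1 = 0.
  H_2: rank ker ∂_2 − rank ∂_3 = (4 − 3) − 0 = 1, and there is no ∂_3, so H_2 = Z.

(K is a triangulation of the 2-sphere S^2.)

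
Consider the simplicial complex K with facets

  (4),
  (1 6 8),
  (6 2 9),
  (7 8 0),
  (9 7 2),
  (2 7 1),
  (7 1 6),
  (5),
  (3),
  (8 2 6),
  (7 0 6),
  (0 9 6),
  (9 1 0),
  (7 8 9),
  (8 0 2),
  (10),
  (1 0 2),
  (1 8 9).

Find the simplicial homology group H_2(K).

Fix the vertex order 0 < 1 < 2 < 3 < 4 < 5 < 6 < 7 < 8 < 9 < 10 and write every simplex with vertices in increasing order. Then dim K = 2 and the simplices of K are:

  0-simplices (11): [0], [1], [2], [3], [4], [5], [6], [7], [8], [9], [10]
  1-simplices (21): [0,1], [0,2], [0,6], [0,7], [0,8], [0,9], [1,2], [1,6], [1,7], [1,8], [1,9], [2,6], [2,7], [2,8], [2,9], [6,7], [6,8], [6,9], [7,8], [7,9], [8,9]
  2-simplices (14): [0,1,2], [0,1,9], [0,2,8], [0,6,7], [0,6,9], [0,7,8], [1,2,7], [1,6,7], [1,6,8], [1,8,9], [2,6,8], [2,6,9], [2,7,9], [7,8,9]

so the chain groups are C_0 ≅ Z^11, C_1 ≅ Z^21, C_2 ≅ Z^14.

∂_1: C_1 → C_0 is given by ∂[p,q] = [q] − [p]. For instance
  ∂[0,6] = [6] − [0].
The resulting 11×21 matrix has rank 6, and its Smith normal form has invariant factors (1,1,1,1,1,1).

Boundary ∂_2: C_2 → C_1 acts by ∂[p,q,r] = [q,r] − [p,r] + [p,q]. For instance
  ∂[1,8,9] = [8,9] − [1,9] + [1,8],
  ∂[0,6,7] = [6,7] − [0,7] + [0,6].
The resulting 21×14 matrix has rank 13, and its Smith normal form has invariant factors (1,1,1,1,1,1,1,1,1,1,1,1,1).

Computing H_k = (kernel of ∂_k) / (image of ∂_{k+1}):

  H_2: rank ker ∂_2 − rank ∂_3 = (14 − 13) − 0 = 1, and there is no ∂_3, so H_2 ≅ Z.

H_2 = Z.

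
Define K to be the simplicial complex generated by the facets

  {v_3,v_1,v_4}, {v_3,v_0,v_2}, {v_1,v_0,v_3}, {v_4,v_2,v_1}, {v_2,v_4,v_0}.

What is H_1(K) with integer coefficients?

Take the total order v_0 < v_1 < v_2 < v_3 < v_4 on the vertex set. Then K (dimension 2) consists of the simplices:

  0-simplices (5): [v_0], [v_1], [v_2], [v_3], [v_4]
  1-simplices (10): [v_0,v_1], [v_0,v_2], [v_0,v_3], [v_0,v_4], [v_1,v_2], [v_1,v_3], [v_1,v_4], [v_2,v_3], [v_2,v_4], [v_3,v_4]
  2-simplices (5): [v_0,v_1,v_3], [v_0,v_2,v_3], [v_0,v_2,v_4], [v_1,v_2,v_4], [v_1,v_3,v_4]

Hence C_0 ≅ Z^5, C_1 ≅ Z^10, C_2 ≅ Z^5.

∂_1: C_1 → C_0 maps an edge to its endpoints' difference, ∂[p,q] = q − p. For instance
  ∂[v_2,v_4] = [v_4] − [v_2].
As a 5×10 matrix over Z this has rank 4, with invariant factors (1,1,1,1).

∂_2: C_2 → C_1 sends each 2-simplex [p,q,r] to [q,r] − [p,r] + [p,q]. For instance
  ∂[v_0,v_2,v_4] = [v_2,v_4] − [v_0,v_4] + [v_0,v_2],
  ∂[v_1,v_2,v_4] = [v_2,v_4] − [v_1,v_4] + [v_1,v_2].
This gives a 10×5 integer matrix of rank 5; reducing to Smith normal form yields diagonal entries (1,1,1,1,1).

Now H_k = ker ∂_k / im ∂_{k+1}, so:

  H_1: rank ker ∂_1 − rank ∂_2 = (10 − 4) − 5 = 1, and the invariant factors of ∂_2 are all 1, so H_1 ≅ Z.

H_1 ≅ Z.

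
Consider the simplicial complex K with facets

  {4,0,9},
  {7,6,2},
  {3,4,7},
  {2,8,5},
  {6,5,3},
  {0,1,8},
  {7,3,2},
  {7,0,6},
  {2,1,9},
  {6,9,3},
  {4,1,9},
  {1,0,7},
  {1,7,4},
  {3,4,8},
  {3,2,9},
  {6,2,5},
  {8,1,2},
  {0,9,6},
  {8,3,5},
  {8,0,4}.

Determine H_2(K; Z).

Take the total order 0 < 1 < 2 < 3 < 4 < 5 < 6 < 7 < 8 < 9 on the vertex set. Then K (dimension 2) consists of the simplices:

  0-simplices (10): [0], [1], [2], [3], [4], [5], [6], [7], [8], [9]
  1-simplices (30): (30 of them)
  2-simplices (20): (20 of them)

so the chain groups are C_0 ≅ Z^10, C_1 ≅ Z^30, C_2 ≅ Z^20.

∂_1: C_1 → C_0 sends each edge [p,q] (with p < q) to q − p.
The resulting 10×30 matrix has rank 9, and its Smith normal form has invariant factors (1,1,1,1,1,1,1,1,1).

The boundary map ∂_2: C_2 → C_1 maps a triangle to the signed sum of its edges. For instance
  ∂[3,5,6] = [5,6] − [3,6] + [3,5],
  ∂[3,5,8] = [5,8] − [3,8] + [3,5].
This gives a 30×20 integer matrix of rank 20; reducing to Smith normal form yields diagonal entries (1,1,1,1,1,1,1,1,1,1,1,1,1,1,1,1,1,1,1,2).

Computing H_k = (kernel of ∂_k) / (image of ∂_{k+1}):

  H_2: rank ker ∂_2 − rank ∂_3 = (20 − 20) − 0 = 0, and there is no ∂_3, so H_2 ≅ 0.

(K is a triangulation of the Klein bottle.)

H_2 ≅ 0.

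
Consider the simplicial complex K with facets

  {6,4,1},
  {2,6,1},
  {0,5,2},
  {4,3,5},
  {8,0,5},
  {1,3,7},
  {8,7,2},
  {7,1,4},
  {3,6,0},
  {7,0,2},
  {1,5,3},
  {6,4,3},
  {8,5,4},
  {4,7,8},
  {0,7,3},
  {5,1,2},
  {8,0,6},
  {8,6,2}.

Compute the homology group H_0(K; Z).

Order the vertices as 0 < 1 < 2 < 3 < 4 < 5 < 6 < 7 < 8. Listing each simplex with vertices in this order, K has dimension 2 with simplices:

  0-simplices (9): [0], [1], [2], [3], [4], [5], [6], [7], [8]
  1-simplices (27): (27 of them)
  2-simplices (18): [0,2,5], [0,2,7], [0,3,6], [0,3,7], [0,5,8], [0,6,8], [1,2,5], [1,2,6], [1,3,5], [1,3,7], [1,4,6], [1,4,7], [2,6,8], [2,7,8], [3,4,5], [3,4,6], [4,5,8], [4,7,8]

giving chain groups C_0 ≅ Z^9, C_1 ≅ Z^27, C_2 ≅ Z^18.

Boundary ∂_1: C_1 → C_0 is given by ∂[p,q] = [q] − [p]. For instance
  ∂[2,7] = [7] − [2].
The resulting 9×27 matrix has rank 8, and its Smith normal form has invariant factors (1,1,1,1,1,1,1,1).

∂_2: C_2 → C_1 maps a triangle to the signed sum of its edges. For instance
  ∂[1,2,6] = [2,6] − [1,6] + [1,2],
  ∂[1,4,6] = [4,6] − [1,6] + [1,4].
The resulting 27×18 matrix has rank 18, and its Smith normal form has invariant factors (1,1,1,1,1,1,1,1,1,1,1,1,1,1,1,1,1,2).

Computing H_k = (kernel of ∂_k) / (image of ∂_{k+1}):

  H_0: rank C_0 − rank ∂_1 = 9 − 8 = 1, and the invariant factors of ∂_1 are all 1, so H_0 = Z.

(K is a triangulation of the Klein bottle.)

H_0 = Z.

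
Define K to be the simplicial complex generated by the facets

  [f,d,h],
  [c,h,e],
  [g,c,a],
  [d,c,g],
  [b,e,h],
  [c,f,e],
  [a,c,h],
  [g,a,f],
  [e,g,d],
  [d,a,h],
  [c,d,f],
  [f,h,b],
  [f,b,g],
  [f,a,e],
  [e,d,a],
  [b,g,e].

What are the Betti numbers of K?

Fix the vertex order a < b < c < d < e < f < g < h and write every simplex with vertices in increasing order. Then dim K = 2 and the simplices of K are:

  0-simplices (8): a, b, c, d, e, f, g, h
  1-simplices (24): ac, ad, ae, af, ag, ah, be, bf, bg, bh, cd, ce, cf, cg, ch, de, df, dg, dh, ef, eg, eh, fg, fh
  2-simplices (16): acg, ach, ade, adh, aef, afg, beg, beh, bfg, bfh, cdf, cdg, cef, ceh, deg, dfh

giving chain groups C_0 ≅ Z^8, C_1 ≅ Z^24, C_2 ≅ Z^16.

Boundary ∂_1: C_1 → C_0 is given by ∂[p,q] = [q] − [p].
This gives a 8×24 integer matrix of rank 7; reducing to Smith normal form yields diagonal entries (1,1,1,1,1,1,1).

The boundary map ∂_2: C_2 → C_1 maps a triangle to the signed sum of its edges. For instance
  ∂beh = eh − bh + be,
  ∂deg = eg − dg + de.
As a 24×16 matrix over Z this has rank 15, with invariant factors (1,1,1,1,1,1,1,1,1,1,1,1,1,1,1).

Computing H_k = (kernel of ∂_k) / (image of ∂_{k+1}):

  H_0: rank C_0 − rank ∂_1 = 8 − 7 = 1, and the invariant factors of ∂_1 are all 1, so H_0 = Z.
  H_1: rank ker ∂_1 − rank ∂_2 = (24 − 7) − 15 = 2, and the invariant factors of ∂_2 are all 1, so H_1 = Z^2.
  H_2: rank ker ∂_2 − rank ∂_3 = (16 − 15) − 0 = 1, and there is no ∂_3, so H_2 = Z.

(K is a triangulation of the torus T^2.)

Hence the Betti numbers are b_0 = 1, b_1 = 2, b_2 = 1.

b_0 = 1, b_1 = 2, b_2 = 1.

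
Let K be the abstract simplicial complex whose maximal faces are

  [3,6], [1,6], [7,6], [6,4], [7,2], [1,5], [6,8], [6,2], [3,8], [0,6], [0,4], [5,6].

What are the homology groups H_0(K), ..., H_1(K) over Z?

H_0 ≅ Z,  H_1 ≅ Z^4.

K has 9 vertices, 12 edges.
rank ∂_0 = 0, rank ∂_1 = 8 ⇒ b_0 = 9 − 0 − 8 = 1; all invariant factors of ∂_1 are 1 so no torsion. So H_0 = Z.
rank ∂_1 = 8, rank ∂_2 = 0 ⇒ b_1 = 12 − 8 − 0 = 4. So H_1 = Z^4.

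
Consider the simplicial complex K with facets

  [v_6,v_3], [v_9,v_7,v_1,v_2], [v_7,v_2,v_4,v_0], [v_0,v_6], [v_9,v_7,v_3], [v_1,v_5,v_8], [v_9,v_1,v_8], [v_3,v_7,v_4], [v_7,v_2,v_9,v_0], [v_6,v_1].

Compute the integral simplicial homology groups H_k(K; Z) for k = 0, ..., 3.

Order the vertices as v_0 < v_1 < v_2 < v_3 < v_4 < v_5 < v_6 < v_7 < v_8 < v_9. Listing each simplex with vertices in this order, K has dimension 3 with simplices:

  0-simplices (10): [v_0], [v_1], [v_2], [v_3], [v_4], [v_5], [v_6], [v_7], [v_8], [v_9]
  1-simplices (22): (22 of them)
  2-simplices (14): (14 of them)
  3-simplices (3): [v_0,v_2,v_4,v_7], [v_0,v_2,v_7,v_9], [v_1,v_2,v_7,v_9]

Hence C_0 ≅ Z^10, C_1 ≅ Z^22, C_2 ≅ Z^14, C_3 ≅ Z^3.

∂_1: C_1 → C_0 is given by ∂[p,q] = [q] − [p].
The resulting 10×22 matrix has rank 9, and its Smith normal form has invariant factors (1,1,1,1,1,1,1,1,1).

The boundary map ∂_2: C_2 → C_1 maps a triangle to the signed sum of its edges. For instance
  ∂[v_1,v_8,v_9] = [v_8,v_9] − [v_1,v_9] + [v_1,v_8],
  ∂[v_3,v_7,v_9] = [v_7,v_9] − [v_3,v_9] + [v_3,v_7].
This gives a 22×14 integer matrix of rank 11; reducing to Smith normal form yields diagonal entries (1,1,1,1,1,1,1,1,1,1,1).

Boundary ∂_3: C_3 → C_2 sends each 3-simplex σ to the alternating sum Σ_i (−1)^i (σ with its i-th vertex removed). For instance
  ∂[v_0,v_2,v_7,v_9] = [v_2,v_7,v_9] − [v_0,v_7,v_9] + [v_0,v_2,v_9] − [v_0,v_2,v_7],
  ∂[v_0,v_2,v_4,v_7] = [v_2,v_4,v_7] − [v_0,v_4,v_7] + [v_0,v_2,v_7] − [v_0,v_2,v_4].
The 14×3 boundary matrix has rank 3 and Smith normal form diag(1,1,1).

Reading off H_k = ker ∂_k / im ∂_{k+1}:

  H_0: rank C_0 − rank ∂_1 = 10 − 9 = 1, and the invariant factors of ∂_1 are all 1, so H_0 ≅ Z.
  H_1: rank ker ∂_1 − rank ∂_2 = (22 − 9) − 11 = 2, and the invariant factors of ∂_2 are all 1, so H_1 ≅ Z^2.
  H_2: rank ker ∂_2 − rank ∂_3 = (14 − 11) − 3 = 0, and the invariant factors of ∂_3 are all 1, so H_2 ≅ 0.
  H_3: rank ker ∂_3 − rank ∂_4 = (3 − 3) − 0 = 0, and there is no ∂_4, so H_3 ≅ 0.

H_0 ≅ Z,  H_1 ≅ Z^2,  H_2 = 0,  H_3 = 0.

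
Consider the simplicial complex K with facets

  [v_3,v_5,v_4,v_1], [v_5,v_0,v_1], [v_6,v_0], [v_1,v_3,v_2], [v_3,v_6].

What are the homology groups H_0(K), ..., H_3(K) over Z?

We work with the vertex ordering v_0 < v_1 < v_2 < v_3 < v_4 < v_5 < v_6. The simplices of K, each written with vertices in increasing order, are:

  0-simplices (7): [v_0], [v_1], [v_2], [v_3], [v_4], [v_5], [v_6]
  1-simplices (12): [v_0,v_1], [v_0,v_5], [v_0,v_6], [v_1,v_2], [v_1,v_3], [v_1,v_4], [v_1,v_5], [v_2,v_3], [v_3,v_4], [v_3,v_5], [v_3,v_6], [v_4,v_5]
  2-simplices (6): [v_0,v_1,v_5], [v_1,v_2,v_3], [v_1,v_3,v_4], [v_1,v_3,v_5], [v_1,v_4,v_5], [v_3,v_4,v_5]
  3-simplices (1): [v_1,v_3,v_4,v_5]

so the chain groups are C_0 ≅ Z^7, C_1 ≅ Z^12, C_2 ≅ Z^6, C_3 ≅ Z^1.

∂_1: C_1 → C_0 is given by ∂[p,q] = [q] − [p]. For instance
  ∂[v_0,v_1] = [v_1] − [v_0].
As a 7×12 matrix over Z this has rank 6, with invariant factors (1,1,1,1,1,1).

The boundary map ∂_2: C_2 → C_1 acts by ∂[p,q,r] = [q,r] − [p,r] + [p,q]. For instance
  ∂[v_1,v_3,v_4] = [v_3,v_4] − [v_1,v_4] + [v_1,v_3],
  ∂[v_1,v_2,v_3] = [v_2,v_3] − [v_1,v_3] + [v_1,v_2].
The resulting 12×6 matrix has rank 5, and its Smith normal form has invariant factors (1,1,1,1,1).

Boundary ∂_3: C_3 → C_2 sends each 3-simplex σ to the alternating sum Σ_i (−1)^i (σ with its i-th vertex removed). For instance
  ∂[v_1,v_3,v_4,v_5] = [v_3,v_4,v_5] − [v_1,v_4,v_5] + [v_1,v_3,v_5] − [v_1,v_3,v_4].
The 6×1 boundary matrix has rank 1 and Smith normal form diag(1).

Reading off H_k = ker ∂_k / im ∂_{k+1}:

  H_0: rank C_0 − rank ∂_1 = 7 − 6 = 1, and the invariant factors of ∂_1 are all 1, so H_0 = Z.
  H_1: rank ker ∂_1 − rank ∂_2 = (12 − 6) − 5 = 1, and the invariant factors of ∂_2 are all 1, so H_1 = Z.
  H_2: rank ker ∂_2 − rank ∂_3 = (6 − 5) − 1 = 0, and the invariant factors of ∂_3 are all 1, so H_2 = 0.
  H_3: rank ker ∂_3 − rank ∂_4 = (1 − 1) − 0 = 0, and there is no ∂_4, so H_3 = 0.

As a check, the Euler characteristic is 7 − 12 + 6 − 1 = 0, which agrees with 1 − 1 + 0 − 0 = 0.

H_0 = Z,  H_1 = Z,  H_2 = 0,  H_3 = 0.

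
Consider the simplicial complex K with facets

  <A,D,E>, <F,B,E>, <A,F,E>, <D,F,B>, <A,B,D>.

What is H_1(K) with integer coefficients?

Order the vertices as A < B < D < E < F. Listing each simplex with vertices in this order, K has dimension 2 with simplices:

  0-simplices (5): A, B, D, E, F
  1-simplices (10): AB, AD, AE, AF, BD, BE, BF, DE, DF, EF
  2-simplices (5): ABD, ADE, AEF, BDF, BEF

Hence C_0 ≅ Z^5, C_1 ≅ Z^10, C_2 ≅ Z^5.

∂_1: C_1 → C_0 sends each edge [p,q] (with p < q) to q − p. For instance
  ∂AB = B − A.
The resulting 5×10 matrix has rank 4, and its Smith normal form has invariant factors (1,1,1,1).

∂_2: C_2 → C_1 maps a triangle to the signed sum of its edges. For instance
  ∂AEF = EF − AF + AE,
  ∂ABD = BD − AD + AB.
The 10×5 boundary matrix has rank 5 and Smith normal form diag(1,1,1,1,1).

Now H_k = ker ∂_k / im ∂_{k+1}, so:

  H_1: rank ker ∂_1 − rank ∂_2 = (10 − 4) − 5 = 1, and the invariant factors of ∂_2 are all 1, so H_1 = Z.

H_1 ≅ Z.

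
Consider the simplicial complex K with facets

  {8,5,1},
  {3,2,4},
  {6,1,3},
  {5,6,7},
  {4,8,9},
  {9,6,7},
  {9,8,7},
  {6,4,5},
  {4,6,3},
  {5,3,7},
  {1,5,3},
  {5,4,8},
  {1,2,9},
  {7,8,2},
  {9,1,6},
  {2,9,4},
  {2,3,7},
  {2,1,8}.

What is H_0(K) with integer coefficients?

Take the total order 1 < 2 < 3 < 4 < 5 < 6 < 7 < 8 < 9 on the vertex set. Then K (dimension 2) consists of the simplices:

  0-simplices (9): [1], [2], [3], [4], [5], [6], [7], [8], [9]
  1-simplices (27): (27 of them)
  2-simplices (18): [1,2,8], [1,2,9], [1,3,5], [1,3,6], [1,5,8], [1,6,9], [2,3,4], [2,3,7], [2,4,9], [2,7,8], [3,4,6], [3,5,7], [4,5,6], [4,5,8], [4,8,9], [5,6,7], [6,7,9], [7,8,9]

so the chain groups are C_0 ≅ Z^9, C_1 ≅ Z^27, C_2 ≅ Z^18.

Boundary ∂_1: C_1 → C_0 is given by ∂[p,q] = [q] − [p].
As a 9×27 matrix over Z this has rank 8, with invariant factors (1,1,1,1,1,1,1,1).

∂_2: C_2 → C_1 acts by ∂[p,q,r] = [q,r] − [p,r] + [p,q]. For instance
  ∂[2,3,4] = [3,4] − [2,4] + [2,3],
  ∂[4,5,6] = [5,6] − [4,6] + [4,5].
This gives a 27×18 integer matrix of rank 18; reducing to Smith normal form yields diagonal entries (1,1,1,1,1,1,1,1,1,1,1,1,1,1,1,1,1,2).

Now H_k = ker ∂_k / im ∂_{k+1}, so:

  H_0: rank C_0 − rank ∂_1 = 9 − 8 = 1, and the invariant factors of ∂_1 are all 1, so H_0 = Z.

H_0 ≅ Z.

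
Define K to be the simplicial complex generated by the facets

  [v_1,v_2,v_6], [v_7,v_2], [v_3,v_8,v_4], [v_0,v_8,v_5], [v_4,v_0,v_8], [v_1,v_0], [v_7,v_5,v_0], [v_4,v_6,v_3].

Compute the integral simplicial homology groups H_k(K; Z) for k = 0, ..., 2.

Order the vertices as v_0 < v_1 < v_2 < v_3 < v_4 < v_5 < v_6 < v_7 < v_8. Listing each simplex with vertices in this order, K has dimension 2 with simplices:

  0-simplices (9): [v_0], [v_1], [v_2], [v_3], [v_4], [v_5], [v_6], [v_7], [v_8]
  1-simplices (16): (16 of them)
  2-simplices (6): [v_0,v_4,v_8], [v_0,v_5,v_7], [v_0,v_5,v_8], [v_1,v_2,v_6], [v_3,v_4,v_6], [v_3,v_4,v_8]

giving chain groups C_0 ≅ Z^9, C_1 ≅ Z^16, C_2 ≅ Z^6.

The boundary map ∂_1: C_1 → C_0 sends each edge [p,q] (with p < q) to q − p.
The resulting 9×16 matrix has rank 8, and its Smith normal form has invariant factors (1,1,1,1,1,1,1,1).

The boundary map ∂_2: C_2 → C_1 acts by ∂[p,q,r] = [q,r] − [p,r] + [p,q]. For instance
  ∂[v_0,v_4,v_8] = [v_4,v_8] − [v_0,v_8] + [v_0,v_4],
  ∂[v_3,v_4,v_8] = [v_4,v_8] − [v_3,v_8] + [v_3,v_4].
The resulting 16×6 matrix has rank 6, and its Smith normal form has invariant factors (1,1,1,1,1,1).

Computing H_k = (kernel of ∂_k) / (image of ∂_{k+1}):

  H_0: rank C_0 − rank ∂_1 = 9 − 8 = 1, and the invariant factors of ∂_1 are all 1, so H_0 ≅ Z.
  H_1: rank ker ∂_1 − rank ∂_2 = (16 − 8) − 6 = 2, and the invariant factors of ∂_2 are all 1, so H_1 ≅ Z^2.
  H_2: rank ker ∂_2 − rank ∂_3 = (6 − 6) − 0 = 0, and there is no ∂_3, so H_2 ≅ 0.

H_0 = Z,  H_1 = Z^2,  H_2 = 0.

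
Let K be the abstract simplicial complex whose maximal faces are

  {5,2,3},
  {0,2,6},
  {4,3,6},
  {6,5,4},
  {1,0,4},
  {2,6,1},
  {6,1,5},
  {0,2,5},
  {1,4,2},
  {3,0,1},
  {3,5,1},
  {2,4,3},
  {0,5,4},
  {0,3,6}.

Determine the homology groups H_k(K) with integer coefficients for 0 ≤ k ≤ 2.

K has 7 vertices, 21 edges, 14 triangles.
rank ∂_0 = 0, rank ∂_1 = 6 ⇒ b_0 = 7 − 0 − 6 = 1; all invariant factors of ∂_1 are 1 so no torsion. So H_0 ≅ Z.
rank ∂_1 = 6, rank ∂_2 = 13 ⇒ b_1 = 21 − 6 − 13 = 2; all invariant factors of ∂_2 are 1 so no torsion. So H_1 ≅ Z^2.
rank ∂_2 = 13, rank ∂_3 = 0 ⇒ b_2 = 14 − 13 − 0 = 1. So H_2 ≅ Z.

H_0 = Z,  H_1 = Z^2,  H_2 = Z.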